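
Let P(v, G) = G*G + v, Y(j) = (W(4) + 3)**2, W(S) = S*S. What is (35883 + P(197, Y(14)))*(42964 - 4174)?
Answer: 6454694790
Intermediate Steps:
W(S) = S**2
Y(j) = 361 (Y(j) = (4**2 + 3)**2 = (16 + 3)**2 = 19**2 = 361)
P(v, G) = v + G**2 (P(v, G) = G**2 + v = v + G**2)
(35883 + P(197, Y(14)))*(42964 - 4174) = (35883 + (197 + 361**2))*(42964 - 4174) = (35883 + (197 + 130321))*38790 = (35883 + 130518)*38790 = 166401*38790 = 6454694790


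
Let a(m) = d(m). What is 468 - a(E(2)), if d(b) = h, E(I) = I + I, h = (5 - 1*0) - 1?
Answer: 464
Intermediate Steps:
h = 4 (h = (5 + 0) - 1 = 5 - 1 = 4)
E(I) = 2*I
d(b) = 4
a(m) = 4
468 - a(E(2)) = 468 - 1*4 = 468 - 4 = 464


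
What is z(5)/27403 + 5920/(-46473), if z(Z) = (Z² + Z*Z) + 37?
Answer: -158182609/1273499619 ≈ -0.12421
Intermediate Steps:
z(Z) = 37 + 2*Z² (z(Z) = (Z² + Z²) + 37 = 2*Z² + 37 = 37 + 2*Z²)
z(5)/27403 + 5920/(-46473) = (37 + 2*5²)/27403 + 5920/(-46473) = (37 + 2*25)*(1/27403) + 5920*(-1/46473) = (37 + 50)*(1/27403) - 5920/46473 = 87*(1/27403) - 5920/46473 = 87/27403 - 5920/46473 = -158182609/1273499619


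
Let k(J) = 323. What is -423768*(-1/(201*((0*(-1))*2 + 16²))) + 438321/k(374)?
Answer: 945463435/692512 ≈ 1365.3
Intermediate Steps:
-423768*(-1/(201*((0*(-1))*2 + 16²))) + 438321/k(374) = -423768*(-1/(201*((0*(-1))*2 + 16²))) + 438321/323 = -423768*(-1/(201*(0*2 + 256))) + 438321*(1/323) = -423768*(-1/(201*(0 + 256))) + 438321/323 = -423768/(256*(-201)) + 438321/323 = -423768/(-51456) + 438321/323 = -423768*(-1/51456) + 438321/323 = 17657/2144 + 438321/323 = 945463435/692512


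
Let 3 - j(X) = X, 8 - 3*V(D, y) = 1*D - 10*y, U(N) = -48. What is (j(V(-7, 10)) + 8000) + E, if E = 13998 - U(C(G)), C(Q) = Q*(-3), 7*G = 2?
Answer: 66032/3 ≈ 22011.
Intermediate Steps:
G = 2/7 (G = (⅐)*2 = 2/7 ≈ 0.28571)
C(Q) = -3*Q
V(D, y) = 8/3 - D/3 + 10*y/3 (V(D, y) = 8/3 - (1*D - 10*y)/3 = 8/3 - (D - 10*y)/3 = 8/3 + (-D/3 + 10*y/3) = 8/3 - D/3 + 10*y/3)
E = 14046 (E = 13998 - 1*(-48) = 13998 + 48 = 14046)
j(X) = 3 - X
(j(V(-7, 10)) + 8000) + E = ((3 - (8/3 - ⅓*(-7) + (10/3)*10)) + 8000) + 14046 = ((3 - (8/3 + 7/3 + 100/3)) + 8000) + 14046 = ((3 - 1*115/3) + 8000) + 14046 = ((3 - 115/3) + 8000) + 14046 = (-106/3 + 8000) + 14046 = 23894/3 + 14046 = 66032/3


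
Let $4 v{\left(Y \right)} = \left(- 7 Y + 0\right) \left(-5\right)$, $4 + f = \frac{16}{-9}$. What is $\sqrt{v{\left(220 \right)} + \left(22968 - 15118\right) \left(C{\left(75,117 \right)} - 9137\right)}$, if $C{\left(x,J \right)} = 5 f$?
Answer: $\frac{5 i \sqrt{25902109}}{3} \approx 8482.4 i$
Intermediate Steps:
$f = - \frac{52}{9}$ ($f = -4 + \frac{16}{-9} = -4 + 16 \left(- \frac{1}{9}\right) = -4 - \frac{16}{9} = - \frac{52}{9} \approx -5.7778$)
$C{\left(x,J \right)} = - \frac{260}{9}$ ($C{\left(x,J \right)} = 5 \left(- \frac{52}{9}\right) = - \frac{260}{9}$)
$v{\left(Y \right)} = \frac{35 Y}{4}$ ($v{\left(Y \right)} = \frac{\left(- 7 Y + 0\right) \left(-5\right)}{4} = \frac{- 7 Y \left(-5\right)}{4} = \frac{35 Y}{4}$)
$\sqrt{v{\left(220 \right)} + \left(22968 - 15118\right) \left(C{\left(75,117 \right)} - 9137\right)} = \sqrt{\frac{35}{4} \cdot 220 + \left(22968 - 15118\right) \left(- \frac{260}{9} - 9137\right)} = \sqrt{1925 + 7850 \left(- \frac{82493}{9}\right)} = \sqrt{1925 - \frac{647570050}{9}} = \sqrt{- \frac{647552725}{9}} = \frac{5 i \sqrt{25902109}}{3}$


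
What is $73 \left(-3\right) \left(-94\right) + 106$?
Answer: $20692$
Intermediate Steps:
$73 \left(-3\right) \left(-94\right) + 106 = \left(-219\right) \left(-94\right) + 106 = 20586 + 106 = 20692$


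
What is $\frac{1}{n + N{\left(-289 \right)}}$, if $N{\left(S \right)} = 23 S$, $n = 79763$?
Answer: $\frac{1}{73116} \approx 1.3677 \cdot 10^{-5}$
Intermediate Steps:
$\frac{1}{n + N{\left(-289 \right)}} = \frac{1}{79763 + 23 \left(-289\right)} = \frac{1}{79763 - 6647} = \frac{1}{73116}$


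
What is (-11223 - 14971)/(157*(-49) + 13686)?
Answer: -26194/5993 ≈ -4.3708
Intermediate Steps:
(-11223 - 14971)/(157*(-49) + 13686) = -26194/(-7693 + 13686) = -26194/5993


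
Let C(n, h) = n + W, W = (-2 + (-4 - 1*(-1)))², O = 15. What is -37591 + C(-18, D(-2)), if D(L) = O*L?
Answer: -37584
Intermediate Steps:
D(L) = 15*L
W = 25 (W = (-2 + (-4 + 1))² = (-2 - 3)² = (-5)² = 25)
C(n, h) = 25 + n (C(n, h) = n + 25 = 25 + n)
-37591 + C(-18, D(-2)) = -37591 + (25 - 18) = -37591 + 7 = -37584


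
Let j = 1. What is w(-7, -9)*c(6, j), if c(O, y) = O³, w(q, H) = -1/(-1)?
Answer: 216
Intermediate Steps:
w(q, H) = 1 (w(q, H) = -1*(-1) = 1)
w(-7, -9)*c(6, j) = 1*6³ = 1*216 = 216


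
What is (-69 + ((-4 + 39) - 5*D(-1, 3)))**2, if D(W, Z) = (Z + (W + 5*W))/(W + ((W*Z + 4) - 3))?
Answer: 1521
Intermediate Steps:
D(W, Z) = (Z + 6*W)/(1 + W + W*Z) (D(W, Z) = (Z + 6*W)/(W + ((4 + W*Z) - 3)) = (Z + 6*W)/(W + (1 + W*Z)) = (Z + 6*W)/(1 + W + W*Z))
(-69 + ((-4 + 39) - 5*D(-1, 3)))**2 = (-69 + ((-4 + 39) - 5*(3 + 6*(-1))/(1 - 1 - 1*3)))**2 = (-69 + (35 - 5*(3 - 6)/(1 - 1 - 3)))**2 = (-69 + (35 - 5*(-3)/(-3)))**2 = (-69 + (35 - (-5)*(-3)/3))**2 = (-69 + (35 - 5*1))**2 = (-69 + (35 - 5))**2 = (-69 + 30)**2 = (-39)**2 = 1521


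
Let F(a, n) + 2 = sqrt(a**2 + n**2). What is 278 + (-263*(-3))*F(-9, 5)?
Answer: -1300 + 789*sqrt(106) ≈ 6823.3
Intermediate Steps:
F(a, n) = -2 + sqrt(a**2 + n**2)
278 + (-263*(-3))*F(-9, 5) = 278 + (-263*(-3))*(-2 + sqrt((-9)**2 + 5**2)) = 278 + (-1*(-789))*(-2 + sqrt(81 + 25)) = 278 + 789*(-2 + sqrt(106)) = 278 + (-1578 + 789*sqrt(106)) = -1300 + 789*sqrt(106)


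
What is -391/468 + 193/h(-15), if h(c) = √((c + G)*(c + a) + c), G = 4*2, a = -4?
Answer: -391/468 + 193*√118/118 ≈ 16.932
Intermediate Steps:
G = 8
h(c) = √(c + (-4 + c)*(8 + c)) (h(c) = √((c + 8)*(c - 4) + c) = √((8 + c)*(-4 + c) + c) = √((-4 + c)*(8 + c) + c) = √(c + (-4 + c)*(8 + c)))
-391/468 + 193/h(-15) = -391/468 + 193/(√(-32 + (-15)² + 5*(-15))) = -391*1/468 + 193/(√(-32 + 225 - 75)) = -391/468 + 193/(√118) = -391/468 + 193*(√118/118) = -391/468 + 193*√118/118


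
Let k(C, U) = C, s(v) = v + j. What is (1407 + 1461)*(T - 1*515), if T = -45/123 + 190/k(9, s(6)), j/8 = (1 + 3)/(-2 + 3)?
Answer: -174355280/123 ≈ -1.4175e+6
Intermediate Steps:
j = 32 (j = 8*((1 + 3)/(-2 + 3)) = 8*(4/1) = 8*(4*1) = 8*4 = 32)
s(v) = 32 + v (s(v) = v + 32 = 32 + v)
T = 7655/369 (T = -45/123 + 190/9 = -45*1/123 + 190*(1/9) = -15/41 + 190/9 = 7655/369 ≈ 20.745)
(1407 + 1461)*(T - 1*515) = (1407 + 1461)*(7655/369 - 1*515) = 2868*(7655/369 - 515) = 2868*(-182380/369) = -174355280/123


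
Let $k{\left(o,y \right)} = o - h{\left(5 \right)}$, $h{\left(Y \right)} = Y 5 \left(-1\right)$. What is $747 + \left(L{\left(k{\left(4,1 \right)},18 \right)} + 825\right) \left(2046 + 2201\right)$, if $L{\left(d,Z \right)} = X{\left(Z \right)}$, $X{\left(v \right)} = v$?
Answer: $3580968$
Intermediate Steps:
$h{\left(Y \right)} = - 5 Y$ ($h{\left(Y \right)} = 5 Y \left(-1\right) = - 5 Y$)
$k{\left(o,y \right)} = 25 + o$ ($k{\left(o,y \right)} = o - \left(-5\right) 5 = o - -25 = o + 25 = 25 + o$)
$L{\left(d,Z \right)} = Z$
$747 + \left(L{\left(k{\left(4,1 \right)},18 \right)} + 825\right) \left(2046 + 2201\right) = 747 + \left(18 + 825\right) \left(2046 + 2201\right) = 747 + 843 \cdot 4247 = 747 + 3580221 = 3580968$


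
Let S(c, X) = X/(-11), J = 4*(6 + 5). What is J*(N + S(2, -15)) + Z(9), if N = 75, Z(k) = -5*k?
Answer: 3315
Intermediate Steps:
J = 44 (J = 4*11 = 44)
S(c, X) = -X/11 (S(c, X) = X*(-1/11) = -X/11)
J*(N + S(2, -15)) + Z(9) = 44*(75 - 1/11*(-15)) - 5*9 = 44*(75 + 15/11) - 45 = 44*(840/11) - 45 = 3360 - 45 = 3315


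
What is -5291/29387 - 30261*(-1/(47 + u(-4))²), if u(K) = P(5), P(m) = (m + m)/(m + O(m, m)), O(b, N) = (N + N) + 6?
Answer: 386913181468/29210942483 ≈ 13.245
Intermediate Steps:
O(b, N) = 6 + 2*N (O(b, N) = 2*N + 6 = 6 + 2*N)
P(m) = 2*m/(6 + 3*m) (P(m) = (m + m)/(m + (6 + 2*m)) = (2*m)/(6 + 3*m) = 2*m/(6 + 3*m))
u(K) = 10/21 (u(K) = (⅔)*5/(2 + 5) = (⅔)*5/7 = (⅔)*5*(⅐) = 10/21)
-5291/29387 - 30261*(-1/(47 + u(-4))²) = -5291/29387 - 30261*(-1/(47 + 10/21)²) = -5291*1/29387 - 30261/((-(997/21)²)) = -5291/29387 - 30261/((-1*994009/441)) = -5291/29387 - 30261/(-994009/441) = -5291/29387 - 30261*(-441/994009) = -5291/29387 + 13345101/994009 = 386913181468/29210942483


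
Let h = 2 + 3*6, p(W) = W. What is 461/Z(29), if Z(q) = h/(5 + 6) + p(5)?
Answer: 5071/75 ≈ 67.613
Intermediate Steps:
h = 20 (h = 2 + 18 = 20)
Z(q) = 75/11 (Z(q) = 20/(5 + 6) + 5 = 20/11 + 5 = 75/11)
461/Z(29) = 461/(75/11) = 461*(11/75) = 5071/75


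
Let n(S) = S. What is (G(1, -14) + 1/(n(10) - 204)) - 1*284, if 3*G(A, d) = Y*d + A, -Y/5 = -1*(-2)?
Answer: -45979/194 ≈ -237.01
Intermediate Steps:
Y = -10 (Y = -(-5)*(-2) = -5*2 = -10)
G(A, d) = -10*d/3 + A/3 (G(A, d) = (-10*d + A)/3 = (A - 10*d)/3 = -10*d/3 + A/3)
(G(1, -14) + 1/(n(10) - 204)) - 1*284 = ((-10/3*(-14) + (⅓)*1) + 1/(10 - 204)) - 1*284 = ((140/3 + ⅓) + 1/(-194)) - 284 = (47 - 1/194) - 284 = 9117/194 - 284 = -45979/194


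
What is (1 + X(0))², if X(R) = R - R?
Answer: 1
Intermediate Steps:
X(R) = 0
(1 + X(0))² = (1 + 0)² = 1² = 1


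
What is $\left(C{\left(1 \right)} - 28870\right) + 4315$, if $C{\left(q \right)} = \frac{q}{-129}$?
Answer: $- \frac{3167596}{129} \approx -24555.0$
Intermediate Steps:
$C{\left(q \right)} = - \frac{q}{129}$ ($C{\left(q \right)} = q \left(- \frac{1}{129}\right) = - \frac{q}{129}$)
$\left(C{\left(1 \right)} - 28870\right) + 4315 = \left(\left(- \frac{1}{129}\right) 1 - 28870\right) + 4315 = \left(- \frac{1}{129} - 28870\right) + 4315 = - \frac{3724231}{129} + 4315 = - \frac{3167596}{129}$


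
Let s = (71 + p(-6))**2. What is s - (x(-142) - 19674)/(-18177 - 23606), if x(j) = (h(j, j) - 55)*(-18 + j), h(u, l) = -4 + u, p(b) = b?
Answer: 176545661/41783 ≈ 4225.3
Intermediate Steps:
x(j) = (-59 + j)*(-18 + j) (x(j) = ((-4 + j) - 55)*(-18 + j) = (-59 + j)*(-18 + j))
s = 4225 (s = (71 - 6)**2 = 65**2 = 4225)
s - (x(-142) - 19674)/(-18177 - 23606) = 4225 - ((1062 + (-142)**2 - 77*(-142)) - 19674)/(-18177 - 23606) = 4225 - ((1062 + 20164 + 10934) - 19674)/(-41783) = 4225 - (32160 - 19674)*(-1)/41783 = 4225 - 12486*(-1)/41783 = 4225 - 1*(-12486/41783) = 4225 + 12486/41783 = 176545661/41783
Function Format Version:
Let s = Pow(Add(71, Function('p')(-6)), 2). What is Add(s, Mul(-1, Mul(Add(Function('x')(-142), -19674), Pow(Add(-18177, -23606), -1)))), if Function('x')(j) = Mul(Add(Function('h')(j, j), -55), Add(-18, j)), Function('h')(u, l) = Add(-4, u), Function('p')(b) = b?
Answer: Rational(176545661, 41783) ≈ 4225.3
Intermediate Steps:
Function('x')(j) = Mul(Add(-59, j), Add(-18, j)) (Function('x')(j) = Mul(Add(Add(-4, j), -55), Add(-18, j)) = Mul(Add(-59, j), Add(-18, j)))
s = 4225 (s = Pow(Add(71, -6), 2) = Pow(65, 2) = 4225)
Add(s, Mul(-1, Mul(Add(Function('x')(-142), -19674), Pow(Add(-18177, -23606), -1)))) = Add(4225, Mul(-1, Mul(Add(Add(1062, Pow(-142, 2), Mul(-77, -142)), -19674), Pow(Add(-18177, -23606), -1)))) = Add(4225, Mul(-1, Mul(Add(Add(1062, 20164, 10934), -19674), Pow(-41783, -1)))) = Add(4225, Mul(-1, Mul(Add(32160, -19674), Rational(-1, 41783)))) = Add(4225, Mul(-1, Mul(12486, Rational(-1, 41783)))) = Add(4225, Mul(-1, Rational(-12486, 41783))) = Add(4225, Rational(12486, 41783)) = Rational(176545661, 41783)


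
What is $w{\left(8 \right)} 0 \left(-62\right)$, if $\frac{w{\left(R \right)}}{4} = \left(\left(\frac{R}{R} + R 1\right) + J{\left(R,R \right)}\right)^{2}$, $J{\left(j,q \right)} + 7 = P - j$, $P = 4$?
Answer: $0$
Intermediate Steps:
$J{\left(j,q \right)} = -3 - j$ ($J{\left(j,q \right)} = -7 - \left(-4 + j\right) = -3 - j$)
$w{\left(R \right)} = 16$ ($w{\left(R \right)} = 4 \left(\left(\frac{R}{R} + R 1\right) - \left(3 + R\right)\right)^{2} = 4 \left(\left(1 + R\right) - \left(3 + R\right)\right)^{2} = 4 \left(-2\right)^{2} = 4 \cdot 4 = 16$)
$w{\left(8 \right)} 0 \left(-62\right) = 16 \cdot 0 \left(-62\right) = 0 \left(-62\right) = 0$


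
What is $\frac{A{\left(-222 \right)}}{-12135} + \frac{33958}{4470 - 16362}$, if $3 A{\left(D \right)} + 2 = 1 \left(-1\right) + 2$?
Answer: $- \frac{206038183}{72154710} \approx -2.8555$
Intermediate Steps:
$A{\left(D \right)} = - \frac{1}{3}$ ($A{\left(D \right)} = - \frac{2}{3} + \frac{1 \left(-1\right) + 2}{3} = - \frac{2}{3} + \frac{-1 + 2}{3} = - \frac{2}{3} + \frac{1}{3} \cdot 1 = - \frac{2}{3} + \frac{1}{3} = - \frac{1}{3}$)
$\frac{A{\left(-222 \right)}}{-12135} + \frac{33958}{4470 - 16362} = - \frac{1}{3 \left(-12135\right)} + \frac{33958}{4470 - 16362} = \left(- \frac{1}{3}\right) \left(- \frac{1}{12135}\right) + \frac{33958}{-11892} = \frac{1}{36405} + 33958 \left(- \frac{1}{11892}\right) = \frac{1}{36405} - \frac{16979}{5946} = - \frac{206038183}{72154710}$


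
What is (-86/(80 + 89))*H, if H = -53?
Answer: 4558/169 ≈ 26.970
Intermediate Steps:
(-86/(80 + 89))*H = -86/(80 + 89)*(-53) = -86/169*(-53) = 4558/169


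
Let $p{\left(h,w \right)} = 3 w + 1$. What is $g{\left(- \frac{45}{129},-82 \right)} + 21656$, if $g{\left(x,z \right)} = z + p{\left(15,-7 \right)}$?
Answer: $21554$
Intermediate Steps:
$p{\left(h,w \right)} = 1 + 3 w$
$g{\left(x,z \right)} = -20 + z$ ($g{\left(x,z \right)} = z + \left(1 + 3 \left(-7\right)\right) = z + \left(1 - 21\right) = z - 20 = -20 + z$)
$g{\left(- \frac{45}{129},-82 \right)} + 21656 = \left(-20 - 82\right) + 21656 = -102 + 21656 = 21554$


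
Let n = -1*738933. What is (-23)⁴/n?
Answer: -279841/738933 ≈ -0.37871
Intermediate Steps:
n = -738933
(-23)⁴/n = (-23)⁴/(-738933) = 279841*(-1/738933) = -279841/738933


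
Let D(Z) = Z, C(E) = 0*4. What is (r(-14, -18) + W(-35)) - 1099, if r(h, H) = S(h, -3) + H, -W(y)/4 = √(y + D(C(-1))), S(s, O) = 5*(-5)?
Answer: -1142 - 4*I*√35 ≈ -1142.0 - 23.664*I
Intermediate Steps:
S(s, O) = -25
C(E) = 0
W(y) = -4*√y (W(y) = -4*√(y + 0) = -4*√y)
r(h, H) = -25 + H
(r(-14, -18) + W(-35)) - 1099 = ((-25 - 18) - 4*I*√35) - 1099 = (-43 - 4*I*√35) - 1099 = -1142 - 4*I*√35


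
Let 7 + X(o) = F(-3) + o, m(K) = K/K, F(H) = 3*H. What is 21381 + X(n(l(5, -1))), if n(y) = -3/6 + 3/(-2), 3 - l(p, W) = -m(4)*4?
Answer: 21363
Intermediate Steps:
m(K) = 1
l(p, W) = 7 (l(p, W) = 3 - (-1*1)*4 = 3 - (-1)*4 = 3 - 1*(-4) = 3 + 4 = 7)
n(y) = -2 (n(y) = -3*⅙ + 3*(-½) = -½ - 3/2 = -2)
X(o) = -16 + o (X(o) = -7 + (3*(-3) + o) = -7 + (-9 + o) = -16 + o)
21381 + X(n(l(5, -1))) = 21381 + (-16 - 2) = 21381 - 18 = 21363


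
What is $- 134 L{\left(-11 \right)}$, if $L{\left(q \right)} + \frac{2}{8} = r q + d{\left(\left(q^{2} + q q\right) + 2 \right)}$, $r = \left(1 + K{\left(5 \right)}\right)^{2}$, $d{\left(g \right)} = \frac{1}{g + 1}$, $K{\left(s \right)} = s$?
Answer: $\frac{26017507}{490} \approx 53097.0$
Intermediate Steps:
$d{\left(g \right)} = \frac{1}{1 + g}$
$r = 36$ ($r = \left(1 + 5\right)^{2} = 6^{2} = 36$)
$L{\left(q \right)} = - \frac{1}{4} + \frac{1}{3 + 2 q^{2}} + 36 q$ ($L{\left(q \right)} = - \frac{1}{4} + \left(36 q + \frac{1}{1 + \left(\left(q^{2} + q q\right) + 2\right)}\right) = - \frac{1}{4} + \left(36 q + \frac{1}{1 + \left(\left(q^{2} + q^{2}\right) + 2\right)}\right) = - \frac{1}{4} + \left(36 q + \frac{1}{1 + \left(2 q^{2} + 2\right)}\right) = - \frac{1}{4} + \left(36 q + \frac{1}{1 + \left(2 + 2 q^{2}\right)}\right) = - \frac{1}{4} + \left(36 q + \frac{1}{3 + 2 q^{2}}\right) = - \frac{1}{4} + \left(\frac{1}{3 + 2 q^{2}} + 36 q\right) = - \frac{1}{4} + \frac{1}{3 + 2 q^{2}} + 36 q$)
$- 134 L{\left(-11 \right)} = - 134 \frac{4 + \left(-1 + 144 \left(-11\right)\right) \left(3 + 2 \left(-11\right)^{2}\right)}{4 \left(3 + 2 \left(-11\right)^{2}\right)} = - 134 \frac{4 + \left(-1 - 1584\right) \left(3 + 2 \cdot 121\right)}{4 \left(3 + 2 \cdot 121\right)} = - 134 \frac{4 - 1585 \left(3 + 242\right)}{4 \left(3 + 242\right)} = - 134 \frac{4 - 388325}{4 \cdot 245} = - 134 \cdot \frac{1}{4} \cdot \frac{1}{245} \left(4 - 388325\right) = - 134 \cdot \frac{1}{4} \cdot \frac{1}{245} \left(-388321\right) = \left(-134\right) \left(- \frac{388321}{980}\right) = \frac{26017507}{490}$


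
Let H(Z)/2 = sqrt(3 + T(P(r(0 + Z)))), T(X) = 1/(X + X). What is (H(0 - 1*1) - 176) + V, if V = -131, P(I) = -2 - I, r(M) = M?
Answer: -307 + sqrt(10) ≈ -303.84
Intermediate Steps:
T(X) = 1/(2*X)
H(Z) = 2*sqrt(3 + 1/(2*(-2 - Z))) (H(Z) = 2*sqrt(3 + 1/(2*(-2 - (0 + Z)))) = 2*sqrt(3 + 1/(2*(-2 - Z))))
(H(0 - 1*1) - 176) + V = (sqrt(2)*sqrt((11 + 6*(0 - 1*1))/(2 + (0 - 1*1))) - 176) - 131 = (sqrt(2)*sqrt((11 + 6*(0 - 1))/(2 + (0 - 1))) - 176) - 131 = (sqrt(2)*sqrt((11 + 6*(-1))/(2 - 1)) - 176) - 131 = (sqrt(2)*sqrt((11 - 6)/1) - 176) - 131 = (sqrt(2)*sqrt(1*5) - 176) - 131 = (sqrt(2)*sqrt(5) - 176) - 131 = (sqrt(10) - 176) - 131 = (-176 + sqrt(10)) - 131 = -307 + sqrt(10)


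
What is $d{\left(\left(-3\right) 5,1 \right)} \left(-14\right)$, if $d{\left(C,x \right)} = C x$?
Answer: $210$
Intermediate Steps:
$d{\left(\left(-3\right) 5,1 \right)} \left(-14\right) = \left(-3\right) 5 \cdot 1 \left(-14\right) = \left(-15\right) 1 \left(-14\right) = \left(-15\right) \left(-14\right) = 210$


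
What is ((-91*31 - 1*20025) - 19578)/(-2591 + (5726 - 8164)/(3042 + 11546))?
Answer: 309440656/18899973 ≈ 16.373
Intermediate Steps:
((-91*31 - 1*20025) - 19578)/(-2591 + (5726 - 8164)/(3042 + 11546)) = ((-2821 - 20025) - 19578)/(-2591 - 2438/14588) = (-22846 - 19578)/(-2591 - 2438*1/14588) = -42424/(-2591 - 1219/7294) = -42424/(-18899973/7294) = -42424*(-7294/18899973) = 309440656/18899973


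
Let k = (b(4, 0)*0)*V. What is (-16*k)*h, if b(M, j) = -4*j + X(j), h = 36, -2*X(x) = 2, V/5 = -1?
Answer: 0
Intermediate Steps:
V = -5 (V = 5*(-1) = -5)
X(x) = -1 (X(x) = -1/2*2 = -1)
b(M, j) = -1 - 4*j (b(M, j) = -4*j - 1 = -1 - 4*j)
k = 0 (k = ((-1 - 4*0)*0)*(-5) = ((-1 + 0)*0)*(-5) = -1*0*(-5) = 0*(-5) = 0)
(-16*k)*h = -16*0*36 = 0*36 = 0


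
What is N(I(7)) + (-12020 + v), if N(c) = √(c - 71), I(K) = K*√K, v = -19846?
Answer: -31866 + I*√(71 - 7*√7) ≈ -31866.0 + 7.2443*I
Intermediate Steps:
I(K) = K^(3/2)
N(c) = √(-71 + c)
N(I(7)) + (-12020 + v) = √(-71 + 7^(3/2)) + (-12020 - 19846) = √(-71 + 7*√7) - 31866 = -31866 + √(-71 + 7*√7)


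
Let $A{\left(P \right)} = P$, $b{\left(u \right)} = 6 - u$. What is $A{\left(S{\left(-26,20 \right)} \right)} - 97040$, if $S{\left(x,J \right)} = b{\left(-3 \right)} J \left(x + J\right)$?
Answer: $-98120$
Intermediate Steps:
$S{\left(x,J \right)} = 9 J \left(J + x\right)$ ($S{\left(x,J \right)} = \left(6 - -3\right) J \left(x + J\right) = \left(6 + 3\right) J \left(J + x\right) = 9 J \left(J + x\right)$)
$A{\left(S{\left(-26,20 \right)} \right)} - 97040 = 9 \cdot 20 \left(20 - 26\right) - 97040 = 9 \cdot 20 \left(-6\right) - 97040 = -1080 - 97040 = -98120$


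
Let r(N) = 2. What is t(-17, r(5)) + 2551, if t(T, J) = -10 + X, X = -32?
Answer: 2509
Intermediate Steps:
t(T, J) = -42 (t(T, J) = -10 - 32 = -42)
t(-17, r(5)) + 2551 = -42 + 2551 = 2509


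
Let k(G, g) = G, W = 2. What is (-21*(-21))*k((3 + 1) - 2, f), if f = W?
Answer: 882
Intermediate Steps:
f = 2
(-21*(-21))*k((3 + 1) - 2, f) = (-21*(-21))*((3 + 1) - 2) = 441*(4 - 2) = 441*2 = 882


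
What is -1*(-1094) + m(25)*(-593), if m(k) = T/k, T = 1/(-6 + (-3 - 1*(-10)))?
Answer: 26757/25 ≈ 1070.3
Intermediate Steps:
T = 1 (T = 1/(-6 + (-3 + 10)) = 1/(-6 + 7) = 1/1 = 1)
m(k) = 1/k
-1*(-1094) + m(25)*(-593) = -1*(-1094) - 593/25 = 1094 + (1/25)*(-593) = 1094 - 593/25 = 26757/25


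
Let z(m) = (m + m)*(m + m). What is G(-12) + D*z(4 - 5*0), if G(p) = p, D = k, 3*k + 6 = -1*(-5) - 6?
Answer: -484/3 ≈ -161.33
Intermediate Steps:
k = -7/3 (k = -2 + (-1*(-5) - 6)/3 = -2 + (5 - 6)/3 = -2 + (⅓)*(-1) = -2 - ⅓ = -7/3 ≈ -2.3333)
D = -7/3 ≈ -2.3333
z(m) = 4*m² (z(m) = (2*m)*(2*m) = 4*m²)
G(-12) + D*z(4 - 5*0) = -12 - 28*(4 - 5*0)²/3 = -12 - 28*(4 + 0)²/3 = -12 - 28*4²/3 = -12 - 28*16/3 = -12 - 7/3*64 = -12 - 448/3 = -484/3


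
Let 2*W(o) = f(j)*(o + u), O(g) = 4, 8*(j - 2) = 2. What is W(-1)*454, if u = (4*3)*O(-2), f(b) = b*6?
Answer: 288063/2 ≈ 1.4403e+5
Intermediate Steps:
j = 9/4 (j = 2 + (1/8)*2 = 2 + 1/4 = 9/4 ≈ 2.2500)
f(b) = 6*b
u = 48 (u = (4*3)*4 = 12*4 = 48)
W(o) = 324 + 27*o/4 (W(o) = ((6*(9/4))*(o + 48))/2 = (27*(48 + o)/2)/2 = (648 + 27*o/2)/2 = 324 + 27*o/4)
W(-1)*454 = (324 + (27/4)*(-1))*454 = (324 - 27/4)*454 = (1269/4)*454 = 288063/2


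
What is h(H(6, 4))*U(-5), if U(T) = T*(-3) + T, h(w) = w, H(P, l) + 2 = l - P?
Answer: -40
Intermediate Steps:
H(P, l) = -2 + l - P (H(P, l) = -2 + (l - P) = -2 + l - P)
U(T) = -2*T (U(T) = -3*T + T = -2*T)
h(H(6, 4))*U(-5) = (-2 + 4 - 1*6)*(-2*(-5)) = (-2 + 4 - 6)*10 = -4*10 = -40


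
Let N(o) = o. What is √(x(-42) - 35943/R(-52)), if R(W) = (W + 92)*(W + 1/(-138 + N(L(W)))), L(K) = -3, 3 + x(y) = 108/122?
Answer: 7*√24767215346310/8946260 ≈ 3.8940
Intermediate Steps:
x(y) = -129/61 (x(y) = -3 + 108/122 = -3 + 108*(1/122) = -3 + 54/61 = -129/61)
R(W) = (92 + W)*(-1/141 + W) (R(W) = (W + 92)*(W + 1/(-138 - 3)) = (92 + W)*(W + 1/(-141)) = (92 + W)*(W - 1/141) = (92 + W)*(-1/141 + W))
√(x(-42) - 35943/R(-52)) = √(-129/61 - 35943/(-92/141 + (-52)² + (12971/141)*(-52))) = √(-129/61 - 35943/(-92/141 + 2704 - 674492/141)) = √(-129/61 - 35943/(-293320/141)) = √(-129/61 - 35943*(-141/293320)) = √(-129/61 + 5067963/293320) = √(271307463/17892520) = 7*√24767215346310/8946260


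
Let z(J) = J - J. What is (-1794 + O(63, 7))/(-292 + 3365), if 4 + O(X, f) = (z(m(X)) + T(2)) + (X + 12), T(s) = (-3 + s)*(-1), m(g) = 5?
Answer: -246/439 ≈ -0.56036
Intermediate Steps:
z(J) = 0
T(s) = 3 - s
O(X, f) = 9 + X (O(X, f) = -4 + ((0 + (3 - 1*2)) + (X + 12)) = -4 + ((0 + (3 - 2)) + (12 + X)) = -4 + ((0 + 1) + (12 + X)) = -4 + (1 + (12 + X)) = -4 + (13 + X) = 9 + X)
(-1794 + O(63, 7))/(-292 + 3365) = (-1794 + (9 + 63))/(-292 + 3365) = (-1794 + 72)/3073 = -1722*1/3073 = -246/439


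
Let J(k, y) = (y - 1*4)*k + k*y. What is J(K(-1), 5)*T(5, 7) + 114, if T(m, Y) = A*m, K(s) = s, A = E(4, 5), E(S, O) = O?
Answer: -36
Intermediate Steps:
A = 5
T(m, Y) = 5*m
J(k, y) = k*y + k*(-4 + y) (J(k, y) = (y - 4)*k + k*y = (-4 + y)*k + k*y = k*(-4 + y) + k*y = k*y + k*(-4 + y))
J(K(-1), 5)*T(5, 7) + 114 = (2*(-1)*(-2 + 5))*(5*5) + 114 = (2*(-1)*3)*25 + 114 = -6*25 + 114 = -150 + 114 = -36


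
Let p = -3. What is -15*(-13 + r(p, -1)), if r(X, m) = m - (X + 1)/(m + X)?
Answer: 435/2 ≈ 217.50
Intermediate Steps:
r(X, m) = m - (1 + X)/(X + m)
-15*(-13 + r(p, -1)) = -15*(-13 + (-1 + (-1)² - 1*(-3) - 3*(-1))/(-3 - 1)) = -15*(-13 + (-1 + 1 + 3 + 3)/(-4)) = -15*(-13 - ¼*6) = -15*(-13 - 3/2) = -15*(-29/2) = 435/2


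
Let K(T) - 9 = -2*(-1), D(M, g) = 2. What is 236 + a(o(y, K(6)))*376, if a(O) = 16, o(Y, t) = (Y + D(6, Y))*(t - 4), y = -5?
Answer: 6252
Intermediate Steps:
K(T) = 11 (K(T) = 9 - 2*(-1) = 9 + 2 = 11)
o(Y, t) = (-4 + t)*(2 + Y) (o(Y, t) = (Y + 2)*(t - 4) = (2 + Y)*(-4 + t) = (-4 + t)*(2 + Y))
236 + a(o(y, K(6)))*376 = 236 + 16*376 = 236 + 6016 = 6252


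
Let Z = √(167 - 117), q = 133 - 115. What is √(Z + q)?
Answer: √(18 + 5*√2) ≈ 5.0071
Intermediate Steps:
q = 18
Z = 5*√2 (Z = √50 = 5*√2 ≈ 7.0711)
√(Z + q) = √(5*√2 + 18) = √(18 + 5*√2)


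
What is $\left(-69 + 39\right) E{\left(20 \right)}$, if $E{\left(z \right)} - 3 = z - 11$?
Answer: $-360$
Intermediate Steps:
$E{\left(z \right)} = -8 + z$ ($E{\left(z \right)} = 3 + \left(z - 11\right) = 3 + \left(-11 + z\right) = -8 + z$)
$\left(-69 + 39\right) E{\left(20 \right)} = \left(-69 + 39\right) \left(-8 + 20\right) = \left(-30\right) 12 = -360$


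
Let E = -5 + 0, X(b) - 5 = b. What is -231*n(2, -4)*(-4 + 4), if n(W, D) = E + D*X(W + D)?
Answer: 0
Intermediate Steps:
X(b) = 5 + b
E = -5
n(W, D) = -5 + D*(5 + D + W) (n(W, D) = -5 + D*(5 + (W + D)) = -5 + D*(5 + (D + W)) = -5 + D*(5 + D + W))
-231*n(2, -4)*(-4 + 4) = -231*(-5 - 4*(5 - 4 + 2))*(-4 + 4) = -231*(-5 - 4*3)*0 = -231*(-5 - 12)*0 = -(-3927)*0 = -231*0 = 0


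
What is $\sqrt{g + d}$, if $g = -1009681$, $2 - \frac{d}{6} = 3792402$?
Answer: $i \sqrt{23764081} \approx 4874.8 i$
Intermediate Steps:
$d = -22754400$ ($d = 12 - 22754412 = -22754400$)
$\sqrt{g + d} = \sqrt{-1009681 - 22754400} = \sqrt{-23764081} = i \sqrt{23764081}$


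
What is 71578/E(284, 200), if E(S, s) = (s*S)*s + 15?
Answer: 71578/11360015 ≈ 0.0063009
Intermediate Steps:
E(S, s) = 15 + S*s² (E(S, s) = (S*s)*s + 15 = S*s² + 15 = 15 + S*s²)
71578/E(284, 200) = 71578/(15 + 284*200²) = 71578/(15 + 284*40000) = 71578/(15 + 11360000) = 71578/11360015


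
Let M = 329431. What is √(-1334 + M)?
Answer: √328097 ≈ 572.80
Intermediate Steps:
√(-1334 + M) = √(-1334 + 329431) = √328097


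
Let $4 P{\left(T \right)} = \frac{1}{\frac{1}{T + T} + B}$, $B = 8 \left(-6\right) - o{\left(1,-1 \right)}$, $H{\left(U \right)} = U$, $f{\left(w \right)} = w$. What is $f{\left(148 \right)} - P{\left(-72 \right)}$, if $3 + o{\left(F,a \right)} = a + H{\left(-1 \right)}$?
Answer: $\frac{916600}{6193} \approx 148.01$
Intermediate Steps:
$o{\left(F,a \right)} = -4 + a$ ($o{\left(F,a \right)} = -3 + \left(a - 1\right) = -3 + \left(-1 + a\right) = -4 + a$)
$B = -43$ ($B = 8 \left(-6\right) - \left(-4 - 1\right) = -48 - -5 = -48 + 5 = -43$)
$P{\left(T \right)} = \frac{1}{4 \left(-43 + \frac{1}{2 T}\right)}$ ($P{\left(T \right)} = \frac{1}{4 \left(\frac{1}{T + T} - 43\right)} = \frac{1}{4 \left(\frac{1}{2 T} - 43\right)} = \frac{1}{4 \left(-43 + \frac{1}{2 T}\right)}$)
$f{\left(148 \right)} - P{\left(-72 \right)} = 148 - \left(-1\right) \left(-72\right) \frac{1}{-2 + 172 \left(-72\right)} = 148 - \left(-1\right) \left(-72\right) \frac{1}{-2 - 12384} = 148 - \left(-1\right) \left(-72\right) \frac{1}{-12386} = 148 - \left(-1\right) \left(-72\right) \left(- \frac{1}{12386}\right) = 148 - - \frac{36}{6193} = 148 + \frac{36}{6193} = \frac{916600}{6193}$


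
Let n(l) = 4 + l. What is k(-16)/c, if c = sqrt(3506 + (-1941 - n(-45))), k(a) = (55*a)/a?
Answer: 5*sqrt(1606)/146 ≈ 1.3724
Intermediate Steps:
k(a) = 55
c = sqrt(1606) (c = sqrt(3506 + (-1941 - (4 - 45))) = sqrt(3506 + (-1941 - 1*(-41))) = sqrt(3506 + (-1941 + 41)) = sqrt(3506 - 1900) = sqrt(1606) ≈ 40.075)
k(-16)/c = 55/(sqrt(1606)) = 55*(sqrt(1606)/1606) = 5*sqrt(1606)/146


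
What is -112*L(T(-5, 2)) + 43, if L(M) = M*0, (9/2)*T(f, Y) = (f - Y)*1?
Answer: 43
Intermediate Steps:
T(f, Y) = -2*Y/9 + 2*f/9 (T(f, Y) = 2*((f - Y)*1)/9 = 2*(f - Y)/9 = -2*Y/9 + 2*f/9)
L(M) = 0
-112*L(T(-5, 2)) + 43 = -112*0 + 43 = 0 + 43 = 43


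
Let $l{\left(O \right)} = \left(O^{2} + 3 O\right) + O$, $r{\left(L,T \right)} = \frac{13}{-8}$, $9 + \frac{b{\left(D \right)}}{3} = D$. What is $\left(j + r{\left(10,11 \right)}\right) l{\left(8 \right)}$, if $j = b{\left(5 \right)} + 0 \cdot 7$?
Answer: $-1308$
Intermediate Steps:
$b{\left(D \right)} = -27 + 3 D$
$r{\left(L,T \right)} = - \frac{13}{8}$ ($r{\left(L,T \right)} = 13 \left(- \frac{1}{8}\right) = - \frac{13}{8}$)
$l{\left(O \right)} = O^{2} + 4 O$
$j = -12$ ($j = \left(-27 + 3 \cdot 5\right) + 0 \cdot 7 = \left(-27 + 15\right) + 0 = -12 + 0 = -12$)
$\left(j + r{\left(10,11 \right)}\right) l{\left(8 \right)} = \left(-12 - \frac{13}{8}\right) 8 \left(4 + 8\right) = - \frac{109 \cdot 8 \cdot 12}{8} = \left(- \frac{109}{8}\right) 96 = -1308$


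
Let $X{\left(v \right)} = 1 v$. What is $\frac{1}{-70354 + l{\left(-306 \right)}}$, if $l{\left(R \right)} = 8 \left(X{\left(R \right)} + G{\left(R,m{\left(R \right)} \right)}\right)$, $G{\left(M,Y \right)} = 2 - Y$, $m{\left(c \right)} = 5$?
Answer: $- \frac{1}{72826} \approx -1.3731 \cdot 10^{-5}$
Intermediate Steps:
$X{\left(v \right)} = v$
$l{\left(R \right)} = -24 + 8 R$ ($l{\left(R \right)} = 8 \left(R + \left(2 - 5\right)\right) = 8 \left(R - 3\right) = 8 \left(-3 + R\right) = -24 + 8 R$)
$\frac{1}{-70354 + l{\left(-306 \right)}} = \frac{1}{-70354 + \left(-24 + 8 \left(-306\right)\right)} = \frac{1}{-70354 - 2472} = \frac{1}{-72826} = - \frac{1}{72826}$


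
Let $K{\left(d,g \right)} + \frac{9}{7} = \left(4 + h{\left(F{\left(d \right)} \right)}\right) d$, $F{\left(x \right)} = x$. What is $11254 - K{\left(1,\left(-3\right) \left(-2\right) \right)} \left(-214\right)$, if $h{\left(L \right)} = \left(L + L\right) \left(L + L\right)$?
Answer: $\frac{88836}{7} \approx 12691.0$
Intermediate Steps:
$h{\left(L \right)} = 4 L^{2}$ ($h{\left(L \right)} = 2 L 2 L = 4 L^{2}$)
$K{\left(d,g \right)} = - \frac{9}{7} + d \left(4 + 4 d^{2}\right)$ ($K{\left(d,g \right)} = - \frac{9}{7} + \left(4 + 4 d^{2}\right) d = - \frac{9}{7} + d \left(4 + 4 d^{2}\right)$)
$11254 - K{\left(1,\left(-3\right) \left(-2\right) \right)} \left(-214\right) = 11254 - \left(- \frac{9}{7} + 4 \cdot 1 + 4 \cdot 1^{3}\right) \left(-214\right) = 11254 - \left(- \frac{9}{7} + 4 + 4 \cdot 1\right) \left(-214\right) = 11254 - \left(- \frac{9}{7} + 4 + 4\right) \left(-214\right) = 11254 - \frac{47}{7} \left(-214\right) = 11254 - - \frac{10058}{7} = 11254 + \frac{10058}{7} = \frac{88836}{7}$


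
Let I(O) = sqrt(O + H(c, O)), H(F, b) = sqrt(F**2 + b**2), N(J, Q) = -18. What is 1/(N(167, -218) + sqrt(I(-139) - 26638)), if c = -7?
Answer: -1/(18 - I*sqrt(26638 - sqrt(-139 + sqrt(19370)))) ≈ -0.00066762 - 0.0060534*I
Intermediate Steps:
I(O) = sqrt(O + sqrt(49 + O**2)) (I(O) = sqrt(O + sqrt((-7)**2 + O**2)) = sqrt(O + sqrt(49 + O**2)))
1/(N(167, -218) + sqrt(I(-139) - 26638)) = 1/(-18 + sqrt(sqrt(-139 + sqrt(49 + (-139)**2)) - 26638)) = 1/(-18 + sqrt(sqrt(-139 + sqrt(49 + 19321)) - 26638)) = 1/(-18 + sqrt(sqrt(-139 + sqrt(19370)) - 26638)) = 1/(-18 + sqrt(-26638 + sqrt(-139 + sqrt(19370))))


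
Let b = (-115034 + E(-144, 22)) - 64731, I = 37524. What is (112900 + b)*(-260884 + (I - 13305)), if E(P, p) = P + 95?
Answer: 15836201810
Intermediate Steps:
E(P, p) = 95 + P
b = -179814 (b = (-115034 + (95 - 144)) - 64731 = (-115034 - 49) - 64731 = -115083 - 64731 = -179814)
(112900 + b)*(-260884 + (I - 13305)) = (112900 - 179814)*(-260884 + (37524 - 13305)) = -66914*(-260884 + 24219) = -66914*(-236665) = 15836201810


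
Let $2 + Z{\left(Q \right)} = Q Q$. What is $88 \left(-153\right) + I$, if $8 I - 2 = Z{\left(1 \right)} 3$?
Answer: $- \frac{107713}{8} \approx -13464.0$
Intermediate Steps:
$Z{\left(Q \right)} = -2 + Q^{2}$ ($Z{\left(Q \right)} = -2 + Q Q = -2 + Q^{2}$)
$I = - \frac{1}{8}$ ($I = \frac{1}{4} + \frac{\left(-2 + 1^{2}\right) 3}{8} = \frac{1}{4} + \frac{\left(-2 + 1\right) 3}{8} = \frac{1}{4} + \frac{\left(-1\right) 3}{8} = \frac{1}{4} + \frac{1}{8} \left(-3\right) = \frac{1}{4} - \frac{3}{8} = - \frac{1}{8} \approx -0.125$)
$88 \left(-153\right) + I = 88 \left(-153\right) - \frac{1}{8} = -13464 - \frac{1}{8} = - \frac{107713}{8}$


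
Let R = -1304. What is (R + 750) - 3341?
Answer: -3895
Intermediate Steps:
(R + 750) - 3341 = (-1304 + 750) - 3341 = -554 - 3341 = -3895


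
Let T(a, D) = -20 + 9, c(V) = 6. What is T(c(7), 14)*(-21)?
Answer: 231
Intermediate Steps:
T(a, D) = -11
T(c(7), 14)*(-21) = -11*(-21) = 231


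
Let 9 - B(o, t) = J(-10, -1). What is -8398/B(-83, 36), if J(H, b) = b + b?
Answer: -8398/11 ≈ -763.45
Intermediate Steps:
J(H, b) = 2*b
B(o, t) = 11 (B(o, t) = 9 - 2*(-1) = 9 - 1*(-2) = 9 + 2 = 11)
-8398/B(-83, 36) = -8398/11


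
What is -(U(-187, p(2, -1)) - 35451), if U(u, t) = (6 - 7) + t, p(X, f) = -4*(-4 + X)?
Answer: 35444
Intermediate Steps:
p(X, f) = 16 - 4*X
U(u, t) = -1 + t
-(U(-187, p(2, -1)) - 35451) = -((-1 + (16 - 4*2)) - 35451) = -((-1 + (16 - 8)) - 35451) = -((-1 + 8) - 35451) = -(7 - 35451) = -1*(-35444) = 35444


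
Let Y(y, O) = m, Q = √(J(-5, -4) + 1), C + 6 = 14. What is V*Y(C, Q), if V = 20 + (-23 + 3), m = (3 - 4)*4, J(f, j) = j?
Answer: 0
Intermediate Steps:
C = 8 (C = -6 + 14 = 8)
m = -4 (m = -1*4 = -4)
Q = I*√3 (Q = √(-4 + 1) = √(-3) = I*√3 ≈ 1.732*I)
Y(y, O) = -4
V = 0 (V = 20 - 20 = 0)
V*Y(C, Q) = 0*(-4) = 0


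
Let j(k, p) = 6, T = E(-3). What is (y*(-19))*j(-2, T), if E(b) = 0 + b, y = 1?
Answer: -114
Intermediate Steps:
E(b) = b
T = -3
(y*(-19))*j(-2, T) = (1*(-19))*6 = -19*6 = -114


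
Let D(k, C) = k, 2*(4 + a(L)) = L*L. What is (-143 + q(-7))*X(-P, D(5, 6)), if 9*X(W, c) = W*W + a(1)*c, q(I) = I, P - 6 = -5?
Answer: 275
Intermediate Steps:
a(L) = -4 + L²/2 (a(L) = -4 + (L*L)/2 = -4 + L²/2)
P = 1 (P = 6 - 5 = 1)
X(W, c) = -7*c/18 + W²/9 (X(W, c) = (W*W + (-4 + (½)*1²)*c)/9 = (W² + (-4 + (½)*1)*c)/9 = (W² + (-4 + ½)*c)/9 = (W² - 7*c/2)/9 = -7*c/18 + W²/9)
(-143 + q(-7))*X(-P, D(5, 6)) = (-143 - 7)*(-7/18*5 + (-1*1)²/9) = -150*(-35/18 + (⅑)*(-1)²) = -150*(-35/18 + (⅑)*1) = -150*(-35/18 + ⅑) = -150*(-11/6) = 275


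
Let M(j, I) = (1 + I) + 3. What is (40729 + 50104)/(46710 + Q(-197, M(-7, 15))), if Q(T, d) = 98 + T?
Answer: 90833/46611 ≈ 1.9487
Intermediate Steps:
M(j, I) = 4 + I
(40729 + 50104)/(46710 + Q(-197, M(-7, 15))) = (40729 + 50104)/(46710 + (98 - 197)) = 90833/(46710 - 99) = 90833/46611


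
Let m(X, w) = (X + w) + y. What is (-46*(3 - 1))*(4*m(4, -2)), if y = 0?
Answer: -736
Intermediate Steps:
m(X, w) = X + w (m(X, w) = (X + w) + 0 = X + w)
(-46*(3 - 1))*(4*m(4, -2)) = (-46*(3 - 1))*(4*(4 - 2)) = (-46*2)*(4*2) = -46*2*8 = -92*8 = -736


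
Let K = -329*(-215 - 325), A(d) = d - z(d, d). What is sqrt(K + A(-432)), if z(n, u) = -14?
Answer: sqrt(177242) ≈ 421.00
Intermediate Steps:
A(d) = 14 + d (A(d) = d - 1*(-14) = d + 14 = 14 + d)
K = 177660 (K = -329*(-540) = 177660)
sqrt(K + A(-432)) = sqrt(177660 + (14 - 432)) = sqrt(177660 - 418) = sqrt(177242)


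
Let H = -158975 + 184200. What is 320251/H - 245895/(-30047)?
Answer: 15825283172/757935575 ≈ 20.879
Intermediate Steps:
H = 25225
320251/H - 245895/(-30047) = 320251/25225 - 245895/(-30047) = 320251*(1/25225) - 245895*(-1/30047) = 320251/25225 + 245895/30047 = 15825283172/757935575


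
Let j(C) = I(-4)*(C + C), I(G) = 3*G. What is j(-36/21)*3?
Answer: 864/7 ≈ 123.43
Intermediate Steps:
j(C) = -24*C (j(C) = (3*(-4))*(C + C) = -24*C)
j(-36/21)*3 = -(-864)/21*3 = -24*(-12/7)*3 = (288/7)*3 = 864/7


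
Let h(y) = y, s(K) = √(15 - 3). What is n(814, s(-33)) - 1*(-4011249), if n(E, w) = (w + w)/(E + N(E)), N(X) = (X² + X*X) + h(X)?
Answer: 4011249 + √3/331705 ≈ 4.0112e+6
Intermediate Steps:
s(K) = 2*√3 (s(K) = √12 = 2*√3)
N(X) = X + 2*X² (N(X) = (X² + X*X) + X = (X² + X²) + X = 2*X² + X = X + 2*X²)
n(E, w) = 2*w/(E + E*(1 + 2*E)) (n(E, w) = (w + w)/(E + E*(1 + 2*E)) = (2*w)/(E + E*(1 + 2*E)) = 2*w/(E + E*(1 + 2*E)))
n(814, s(-33)) - 1*(-4011249) = (2*√3)/(814*(1 + 814)) - 1*(-4011249) = (2*√3)*(1/814)/815 + 4011249 = (2*√3)*(1/814)*(1/815) + 4011249 = √3/331705 + 4011249 = 4011249 + √3/331705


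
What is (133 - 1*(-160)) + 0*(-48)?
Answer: 293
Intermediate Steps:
(133 - 1*(-160)) + 0*(-48) = (133 + 160) + 0 = 293 + 0 = 293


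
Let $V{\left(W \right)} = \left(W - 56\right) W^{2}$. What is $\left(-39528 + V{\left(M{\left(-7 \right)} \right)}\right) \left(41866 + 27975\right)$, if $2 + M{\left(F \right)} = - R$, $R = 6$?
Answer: $-3046743784$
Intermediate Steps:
$M{\left(F \right)} = -8$ ($M{\left(F \right)} = -2 - 6 = -8$)
$V{\left(W \right)} = W^{2} \left(-56 + W\right)$ ($V{\left(W \right)} = \left(-56 + W\right) W^{2} = W^{2} \left(-56 + W\right)$)
$\left(-39528 + V{\left(M{\left(-7 \right)} \right)}\right) \left(41866 + 27975\right) = \left(-39528 + \left(-8\right)^{2} \left(-56 - 8\right)\right) \left(41866 + 27975\right) = \left(-39528 + 64 \left(-64\right)\right) 69841 = \left(-39528 - 4096\right) 69841 = \left(-43624\right) 69841 = -3046743784$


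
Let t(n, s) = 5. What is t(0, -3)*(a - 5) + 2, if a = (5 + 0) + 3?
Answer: 17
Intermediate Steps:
a = 8 (a = 5 + 3 = 8)
t(0, -3)*(a - 5) + 2 = 5*(8 - 5) + 2 = 5*3 + 2 = 15 + 2 = 17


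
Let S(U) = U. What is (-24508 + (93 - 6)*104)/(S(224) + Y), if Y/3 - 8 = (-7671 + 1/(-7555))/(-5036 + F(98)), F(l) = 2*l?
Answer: -282656726000/4621140409 ≈ -61.166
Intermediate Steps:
Y = 525726009/18283100 (Y = 24 + 3*((-7671 + 1/(-7555))/(-5036 + 2*98)) = 24 + 3*((-7671 - 1/7555)/(-5036 + 196)) = 24 + 3*(-57954406/7555/(-4840)) = 24 + 3*(-57954406/7555*(-1/4840)) = 24 + 3*(28977203/18283100) = 24 + 86931609/18283100 = 525726009/18283100 ≈ 28.755)
(-24508 + (93 - 6)*104)/(S(224) + Y) = (-24508 + (93 - 6)*104)/(224 + 525726009/18283100) = (-24508 + 87*104)/(4621140409/18283100) = (-24508 + 9048)*(18283100/4621140409) = -15460*18283100/4621140409 = -282656726000/4621140409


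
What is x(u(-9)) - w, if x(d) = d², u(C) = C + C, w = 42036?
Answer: -41712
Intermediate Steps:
u(C) = 2*C
x(u(-9)) - w = (2*(-9))² - 1*42036 = (-18)² - 42036 = 324 - 42036 = -41712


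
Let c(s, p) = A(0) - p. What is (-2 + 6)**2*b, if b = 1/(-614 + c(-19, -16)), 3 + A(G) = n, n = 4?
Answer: -16/597 ≈ -0.026801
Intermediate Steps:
A(G) = 1 (A(G) = -3 + 4 = 1)
c(s, p) = 1 - p
b = -1/597 (b = 1/(-614 + (1 - 1*(-16))) = 1/(-614 + (1 + 16)) = 1/(-614 + 17) = 1/(-597) = -1/597 ≈ -0.0016750)
(-2 + 6)**2*b = (-2 + 6)**2*(-1/597) = 4**2*(-1/597) = 16*(-1/597) = -16/597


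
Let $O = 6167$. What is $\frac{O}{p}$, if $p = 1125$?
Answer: $\frac{6167}{1125} \approx 5.4818$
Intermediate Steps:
$\frac{O}{p} = \frac{6167}{1125}$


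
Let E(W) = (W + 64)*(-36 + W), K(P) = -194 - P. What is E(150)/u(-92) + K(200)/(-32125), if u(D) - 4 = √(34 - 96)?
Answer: 522486122/417625 - 4066*I*√62/13 ≈ 1251.1 - 2462.7*I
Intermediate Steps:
u(D) = 4 + I*√62 (u(D) = 4 + √(34 - 96) = 4 + √(-62) = 4 + I*√62)
E(W) = (-36 + W)*(64 + W) (E(W) = (64 + W)*(-36 + W) = (-36 + W)*(64 + W))
E(150)/u(-92) + K(200)/(-32125) = (-2304 + 150² + 28*150)/(4 + I*√62) + (-194 - 1*200)/(-32125) = (-2304 + 22500 + 4200)/(4 + I*√62) + (-194 - 200)*(-1/32125) = 24396/(4 + I*√62) - 394*(-1/32125) = 24396/(4 + I*√62) + 394/32125 = 394/32125 + 24396/(4 + I*√62)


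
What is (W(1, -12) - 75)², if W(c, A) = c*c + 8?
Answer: 4356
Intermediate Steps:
W(c, A) = 8 + c² (W(c, A) = c² + 8 = 8 + c²)
(W(1, -12) - 75)² = ((8 + 1²) - 75)² = ((8 + 1) - 75)² = (9 - 75)² = (-66)² = 4356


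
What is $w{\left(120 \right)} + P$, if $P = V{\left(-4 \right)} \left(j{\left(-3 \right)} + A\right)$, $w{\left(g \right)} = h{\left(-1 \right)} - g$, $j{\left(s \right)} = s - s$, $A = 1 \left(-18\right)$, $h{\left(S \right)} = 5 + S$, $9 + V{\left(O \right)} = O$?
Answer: $118$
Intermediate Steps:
$V{\left(O \right)} = -9 + O$
$A = -18$
$j{\left(s \right)} = 0$
$w{\left(g \right)} = 4 - g$ ($w{\left(g \right)} = \left(5 - 1\right) - g = 4 - g$)
$P = 234$ ($P = \left(-9 - 4\right) \left(0 - 18\right) = \left(-13\right) \left(-18\right) = 234$)
$w{\left(120 \right)} + P = \left(4 - 120\right) + 234 = -116 + 234 = 118$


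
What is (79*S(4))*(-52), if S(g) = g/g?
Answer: -4108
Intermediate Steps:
S(g) = 1
(79*S(4))*(-52) = (79*1)*(-52) = 79*(-52) = -4108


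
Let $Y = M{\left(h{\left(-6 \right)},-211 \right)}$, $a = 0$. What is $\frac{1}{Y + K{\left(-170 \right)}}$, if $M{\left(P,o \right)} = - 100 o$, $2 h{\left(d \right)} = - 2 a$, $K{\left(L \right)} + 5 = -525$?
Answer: $\frac{1}{20570} \approx 4.8614 \cdot 10^{-5}$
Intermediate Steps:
$K{\left(L \right)} = -530$ ($K{\left(L \right)} = -5 - 525 = -530$)
$h{\left(d \right)} = 0$ ($h{\left(d \right)} = \frac{\left(-2\right) 0}{2} = \frac{1}{2} \cdot 0 = 0$)
$Y = 21100$ ($Y = \left(-100\right) \left(-211\right) = 21100$)
$\frac{1}{Y + K{\left(-170 \right)}} = \frac{1}{21100 - 530} = \frac{1}{20570}$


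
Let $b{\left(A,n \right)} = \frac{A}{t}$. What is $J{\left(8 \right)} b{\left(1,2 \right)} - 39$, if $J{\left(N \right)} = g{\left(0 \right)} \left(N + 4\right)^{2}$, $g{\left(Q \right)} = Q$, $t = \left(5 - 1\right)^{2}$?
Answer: $-39$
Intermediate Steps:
$t = 16$ ($t = 4^{2} = 16$)
$b{\left(A,n \right)} = \frac{A}{16}$
$J{\left(N \right)} = 0$ ($J{\left(N \right)} = 0 \left(N + 4\right)^{2} = 0 \left(4 + N\right)^{2} = 0$)
$J{\left(8 \right)} b{\left(1,2 \right)} - 39 = 0 \cdot \frac{1}{16} \cdot 1 - 39 = 0 \cdot \frac{1}{16} - 39 = 0 - 39 = -39$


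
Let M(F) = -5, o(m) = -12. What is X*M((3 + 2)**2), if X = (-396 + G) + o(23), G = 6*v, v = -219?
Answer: 8610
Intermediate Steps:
G = -1314 (G = 6*(-219) = -1314)
X = -1722 (X = (-396 - 1314) - 12 = -1710 - 12 = -1722)
X*M((3 + 2)**2) = -1722*(-5) = 8610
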